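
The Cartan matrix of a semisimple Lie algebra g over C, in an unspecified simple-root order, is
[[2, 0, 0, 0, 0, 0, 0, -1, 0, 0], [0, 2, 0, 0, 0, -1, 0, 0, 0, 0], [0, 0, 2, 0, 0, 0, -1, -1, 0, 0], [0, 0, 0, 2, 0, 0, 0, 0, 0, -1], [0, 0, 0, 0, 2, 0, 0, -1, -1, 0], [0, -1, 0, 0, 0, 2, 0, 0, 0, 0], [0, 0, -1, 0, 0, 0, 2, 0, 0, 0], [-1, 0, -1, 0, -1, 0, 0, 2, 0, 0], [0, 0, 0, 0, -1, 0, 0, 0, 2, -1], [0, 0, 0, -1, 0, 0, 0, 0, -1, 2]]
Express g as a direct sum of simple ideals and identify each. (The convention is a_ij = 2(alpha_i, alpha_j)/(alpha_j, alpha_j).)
The diagram associated to this matrix has two connected components: the simple roots {alpha_2, alpha_6} form a chain of 2 nodes with single edges (A_2), and {alpha_1, alpha_3, alpha_4, alpha_5, alpha_7, alpha_8, alpha_9, alpha_10} form a chain of 7 nodes with one extra node attached to the third node from one end (E_8). A semisimple Lie algebra decomposes uniquely as the direct sum of simple ideals, one per connected component of its Dynkin diagram, so g ≅ A_2 ⊕ E_8 (dimension 8 + 248 = 256).

A_2 (sl(3)) ⊕ E_8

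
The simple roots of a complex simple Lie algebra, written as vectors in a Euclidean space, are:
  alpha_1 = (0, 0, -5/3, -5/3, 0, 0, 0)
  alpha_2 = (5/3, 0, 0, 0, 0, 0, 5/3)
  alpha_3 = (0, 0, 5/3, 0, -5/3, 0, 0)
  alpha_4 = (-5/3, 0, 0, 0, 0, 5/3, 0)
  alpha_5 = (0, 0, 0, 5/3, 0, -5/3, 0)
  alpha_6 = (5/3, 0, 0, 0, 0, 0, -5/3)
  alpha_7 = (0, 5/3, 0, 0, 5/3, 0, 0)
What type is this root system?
Compute the Cartan integers a_ij = 2(alpha_i, alpha_j)/(alpha_j, alpha_j); the resulting 7x7 Cartan matrix is
[[2, 0, -1, 0, -1, 0, 0], [0, 2, 0, -1, 0, 0, 0], [-1, 0, 2, 0, 0, 0, -1], [0, -1, 0, 2, -1, -1, 0], [-1, 0, 0, -1, 2, 0, 0], [0, 0, 0, -1, 0, 2, 0], [0, 0, -1, 0, 0, 0, 2]].
All simple roots have the same length, so the diagram is simply laced. The associated Dynkin diagram is a chain of 5 nodes with a fork of two nodes at one end (D_7), so the type is D_7 (the algebra so(14)).

D_7 (so(14))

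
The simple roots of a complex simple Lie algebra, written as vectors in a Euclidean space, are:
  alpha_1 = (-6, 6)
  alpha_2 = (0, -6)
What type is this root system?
B2

Compute the Cartan integers a_ij = 2(alpha_i, alpha_j)/(alpha_j, alpha_j); the resulting 2x2 Cartan matrix is
[[2, -2], [-1, 2]].
The roots have two lengths (squared-length ratio 2:1); the short ones are alpha_{2}. The associated Dynkin diagram is a chain of 2 nodes with a double edge at one end; the terminal node there is the unique short simple root (B_2), so the type is B_2 (the algebra so(5)).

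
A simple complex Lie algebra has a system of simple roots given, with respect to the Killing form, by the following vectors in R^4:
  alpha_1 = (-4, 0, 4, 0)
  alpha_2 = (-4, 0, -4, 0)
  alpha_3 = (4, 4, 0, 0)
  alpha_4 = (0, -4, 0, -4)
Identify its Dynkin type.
D4

Compute the Cartan integers a_ij = 2(alpha_i, alpha_j)/(alpha_j, alpha_j); the resulting 4x4 Cartan matrix is
[[2, 0, -1, 0], [0, 2, -1, 0], [-1, -1, 2, -1], [0, 0, -1, 2]].
All simple roots have the same length, so the diagram is simply laced. The associated Dynkin diagram is a chain of 2 nodes with a fork of two nodes at one end (D_4), so the type is D_4 (the algebra so(8)).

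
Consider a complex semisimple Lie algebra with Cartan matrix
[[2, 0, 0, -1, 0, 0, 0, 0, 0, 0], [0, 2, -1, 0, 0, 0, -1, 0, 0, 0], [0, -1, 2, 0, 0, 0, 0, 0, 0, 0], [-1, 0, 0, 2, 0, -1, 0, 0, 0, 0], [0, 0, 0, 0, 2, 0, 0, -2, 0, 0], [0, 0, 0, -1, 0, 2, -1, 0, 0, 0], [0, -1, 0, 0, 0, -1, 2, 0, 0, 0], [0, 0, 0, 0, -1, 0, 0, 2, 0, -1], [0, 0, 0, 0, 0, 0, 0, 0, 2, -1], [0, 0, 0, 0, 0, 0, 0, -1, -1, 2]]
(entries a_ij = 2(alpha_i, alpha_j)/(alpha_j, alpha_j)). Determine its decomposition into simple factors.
The diagram associated to this matrix has two connected components: the simple roots {alpha_1, alpha_2, alpha_3, alpha_4, alpha_6, alpha_7} form a chain of 6 nodes with single edges (A_6), and {alpha_5, alpha_8, alpha_9, alpha_10} form a chain of 4 nodes with a double edge at one end; the terminal node there is the unique long simple root (C_4). A semisimple Lie algebra decomposes uniquely as the direct sum of simple ideals, one per connected component of its Dynkin diagram, so g ≅ A_6 ⊕ C_4 (dimension 48 + 36 = 84).

A_6 (sl(7)) ⊕ C_4 (sp(8))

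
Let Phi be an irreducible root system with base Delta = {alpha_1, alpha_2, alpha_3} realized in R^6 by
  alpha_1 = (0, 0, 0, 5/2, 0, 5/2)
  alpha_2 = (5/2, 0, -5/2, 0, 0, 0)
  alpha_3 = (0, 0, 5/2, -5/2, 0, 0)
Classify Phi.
Compute the Cartan integers a_ij = 2(alpha_i, alpha_j)/(alpha_j, alpha_j); the resulting 3x3 Cartan matrix is
[[2, 0, -1], [0, 2, -1], [-1, -1, 2]].
All simple roots have the same length, so the diagram is simply laced. The associated Dynkin diagram is a chain of 3 nodes with single edges (A_3), so the type is A_3 (the algebra sl(4)).

A_3 (sl(4))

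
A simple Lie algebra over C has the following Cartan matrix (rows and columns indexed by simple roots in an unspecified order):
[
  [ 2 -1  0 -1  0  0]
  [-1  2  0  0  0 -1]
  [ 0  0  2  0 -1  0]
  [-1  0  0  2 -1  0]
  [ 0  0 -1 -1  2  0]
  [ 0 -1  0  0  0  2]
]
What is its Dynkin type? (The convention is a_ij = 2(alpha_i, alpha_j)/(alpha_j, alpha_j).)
The matrix has rank 6 with 2's on the diagonal. Reading the off-diagonal entries as Dynkin edges (a single edge where a_ij = a_ji = -1; a double or triple edge where a_ij * a_ji = 2 or 3), the diagram is a chain of 6 nodes with single edges (A_6). One simple-root ordering that puts it in standard form is (alpha_3, alpha_5, alpha_4, alpha_1, alpha_2, alpha_6). So the algebra is type A_6, i.e. sl(7).

A_6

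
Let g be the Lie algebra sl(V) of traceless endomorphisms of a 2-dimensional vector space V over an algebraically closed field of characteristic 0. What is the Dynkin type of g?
A1

This is sl(2), which has dimension 2^2 - 1 = 3 and rank 2 - 1 = 1 (a Cartan subalgebra is the diagonal traceless matrices). In the classification of classical Lie algebras, the special linear algebra sl(n+1) has type A_n; here n = 1, so the Dynkin diagram is a chain of 1 nodes with single edges (A_1). Hence the type is A_1.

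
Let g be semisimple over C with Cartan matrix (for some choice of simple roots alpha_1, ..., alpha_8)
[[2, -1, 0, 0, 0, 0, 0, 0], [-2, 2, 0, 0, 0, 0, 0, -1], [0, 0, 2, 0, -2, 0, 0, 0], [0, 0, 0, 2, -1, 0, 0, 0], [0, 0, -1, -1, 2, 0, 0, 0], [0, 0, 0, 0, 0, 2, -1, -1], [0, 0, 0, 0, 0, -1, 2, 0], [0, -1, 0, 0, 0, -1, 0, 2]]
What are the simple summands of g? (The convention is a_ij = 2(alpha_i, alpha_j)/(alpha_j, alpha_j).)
B_5 (so(11)) ⊕ C_3 (sp(6))

The diagram associated to this matrix has two connected components: the simple roots {alpha_1, alpha_2, alpha_6, alpha_7, alpha_8} form a chain of 5 nodes with a double edge at one end; the terminal node there is the unique short simple root (B_5), and {alpha_3, alpha_4, alpha_5} form a chain of 3 nodes with a double edge at one end; the terminal node there is the unique long simple root (C_3). A semisimple Lie algebra decomposes uniquely as the direct sum of simple ideals, one per connected component of its Dynkin diagram, so g ≅ B_5 ⊕ C_3 (dimension 55 + 21 = 76).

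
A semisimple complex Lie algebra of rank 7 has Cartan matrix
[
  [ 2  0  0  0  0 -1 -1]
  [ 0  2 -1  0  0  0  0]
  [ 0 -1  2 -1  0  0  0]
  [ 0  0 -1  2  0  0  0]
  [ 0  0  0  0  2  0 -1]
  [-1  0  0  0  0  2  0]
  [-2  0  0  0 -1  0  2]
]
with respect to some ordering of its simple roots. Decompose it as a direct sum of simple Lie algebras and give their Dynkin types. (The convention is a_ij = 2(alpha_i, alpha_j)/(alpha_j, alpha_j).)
A_3 ⊕ F_4

The diagram associated to this matrix has two connected components: the simple roots {alpha_2, alpha_3, alpha_4} form a chain of 3 nodes with single edges (A_3), and {alpha_1, alpha_5, alpha_6, alpha_7} form a chain of 4 nodes with a double edge between the middle two (F_4). A semisimple Lie algebra decomposes uniquely as the direct sum of simple ideals, one per connected component of its Dynkin diagram, so g ≅ A_3 ⊕ F_4 (dimension 15 + 52 = 67).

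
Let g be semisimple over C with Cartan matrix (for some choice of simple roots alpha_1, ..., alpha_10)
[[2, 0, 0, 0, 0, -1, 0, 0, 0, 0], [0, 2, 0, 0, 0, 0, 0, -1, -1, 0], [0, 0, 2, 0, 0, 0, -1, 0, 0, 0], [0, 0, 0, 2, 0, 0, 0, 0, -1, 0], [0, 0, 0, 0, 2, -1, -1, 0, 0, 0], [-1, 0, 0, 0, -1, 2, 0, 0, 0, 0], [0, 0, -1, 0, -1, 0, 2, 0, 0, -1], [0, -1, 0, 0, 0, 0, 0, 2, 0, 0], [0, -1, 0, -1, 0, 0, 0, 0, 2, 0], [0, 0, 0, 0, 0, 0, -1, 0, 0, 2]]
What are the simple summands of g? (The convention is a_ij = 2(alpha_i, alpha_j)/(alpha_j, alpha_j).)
The diagram associated to this matrix has two connected components: the simple roots {alpha_2, alpha_4, alpha_8, alpha_9} form a chain of 4 nodes with single edges (A_4), and {alpha_1, alpha_3, alpha_5, alpha_6, alpha_7, alpha_10} form a chain of 4 nodes with a fork of two nodes at one end (D_6). A semisimple Lie algebra decomposes uniquely as the direct sum of simple ideals, one per connected component of its Dynkin diagram, so g ≅ A_4 ⊕ D_6 (dimension 24 + 66 = 90).

A_4 (sl(5)) ⊕ D_6 (so(12))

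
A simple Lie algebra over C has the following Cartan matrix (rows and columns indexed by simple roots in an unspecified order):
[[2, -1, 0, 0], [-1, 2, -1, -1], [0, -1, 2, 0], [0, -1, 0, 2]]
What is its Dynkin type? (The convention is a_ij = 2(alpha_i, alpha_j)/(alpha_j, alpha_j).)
The matrix has rank 4 with 2's on the diagonal. Reading the off-diagonal entries as Dynkin edges (a single edge where a_ij = a_ji = -1; a double or triple edge where a_ij * a_ji = 2 or 3), the diagram is a chain of 2 nodes with a fork of two nodes at one end (D_4). One simple-root ordering that puts it in standard form is (alpha_3, alpha_2, alpha_4, alpha_1). So the algebra is type D_4, i.e. so(8).

type D_4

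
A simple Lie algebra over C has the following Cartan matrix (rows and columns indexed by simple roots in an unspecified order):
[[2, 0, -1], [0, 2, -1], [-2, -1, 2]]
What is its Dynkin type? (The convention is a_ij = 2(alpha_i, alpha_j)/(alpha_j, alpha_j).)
B_3 (so(7))

The matrix has rank 3 with 2's on the diagonal. Reading the off-diagonal entries as Dynkin edges (a single edge where a_ij = a_ji = -1; a double or triple edge where a_ij * a_ji = 2 or 3), the diagram is a chain of 3 nodes with a double edge at one end; the terminal node there is the unique short simple root (B_3). One simple-root ordering that puts it in standard form is (alpha_2, alpha_3, alpha_1). So the algebra is type B_3, i.e. so(7).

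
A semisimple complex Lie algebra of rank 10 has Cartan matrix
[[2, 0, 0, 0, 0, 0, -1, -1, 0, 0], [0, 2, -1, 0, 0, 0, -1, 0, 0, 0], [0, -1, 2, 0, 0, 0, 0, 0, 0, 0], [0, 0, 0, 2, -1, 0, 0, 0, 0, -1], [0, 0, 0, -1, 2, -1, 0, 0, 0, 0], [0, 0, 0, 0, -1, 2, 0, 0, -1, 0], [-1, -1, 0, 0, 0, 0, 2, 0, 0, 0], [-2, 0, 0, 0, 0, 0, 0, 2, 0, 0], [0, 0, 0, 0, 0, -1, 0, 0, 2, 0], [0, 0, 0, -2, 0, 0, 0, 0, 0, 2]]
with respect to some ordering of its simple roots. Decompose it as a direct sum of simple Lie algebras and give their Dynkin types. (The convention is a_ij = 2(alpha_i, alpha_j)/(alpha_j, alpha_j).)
The diagram associated to this matrix has two connected components: the simple roots {alpha_4, alpha_5, alpha_6, alpha_9, alpha_10} form a chain of 5 nodes with a double edge at one end; the terminal node there is the unique long simple root (C_5), and {alpha_1, alpha_2, alpha_3, alpha_7, alpha_8} form a chain of 5 nodes with a double edge at one end; the terminal node there is the unique long simple root (C_5). A semisimple Lie algebra decomposes uniquely as the direct sum of simple ideals, one per connected component of its Dynkin diagram, so g ≅ C_5 ⊕ C_5 (dimension 55 + 55 = 110).

C_5 ⊕ C_5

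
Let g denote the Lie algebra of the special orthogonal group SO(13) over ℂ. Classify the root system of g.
B_6

This is so(13) with 13 odd, which has dimension 13(13-1)/2 = 78 and rank (13-1)/2 = 6. In the classification of classical Lie algebras, the orthogonal algebra so(2n+1) in an odd number of variables has type B_n; here n = 6, so the Dynkin diagram is a chain of 6 nodes with a double edge at one end; the terminal node there is the unique short simple root (B_6). Hence the type is B_6.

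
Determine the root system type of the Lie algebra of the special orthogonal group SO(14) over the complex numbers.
This is so(14) with 14 even, which has dimension 14(14-1)/2 = 91 and rank 14/2 = 7. In the classification of classical Lie algebras, the orthogonal algebra so(2n) in an even number of variables has type D_n; here n = 7, so the Dynkin diagram is a chain of 5 nodes with a fork of two nodes at one end (D_7). Hence the type is D_7.

D_7 (so(14))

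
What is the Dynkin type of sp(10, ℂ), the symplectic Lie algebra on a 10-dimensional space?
This is sp(10), which has dimension 10(10+1)/2 = 55 and rank 10/2 = 5. In the classification of classical Lie algebras, the symplectic algebra sp(2n) has type C_n; here n = 5, so the Dynkin diagram is a chain of 5 nodes with a double edge at one end; the terminal node there is the unique long simple root (C_5). Hence the type is C_5.

C_5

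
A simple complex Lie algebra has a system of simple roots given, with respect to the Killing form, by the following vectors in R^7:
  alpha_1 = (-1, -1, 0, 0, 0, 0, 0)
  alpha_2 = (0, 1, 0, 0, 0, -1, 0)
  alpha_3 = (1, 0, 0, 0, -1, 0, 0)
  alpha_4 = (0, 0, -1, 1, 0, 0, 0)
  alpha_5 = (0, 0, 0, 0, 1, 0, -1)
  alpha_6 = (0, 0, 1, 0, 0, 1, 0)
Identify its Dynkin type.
Compute the Cartan integers a_ij = 2(alpha_i, alpha_j)/(alpha_j, alpha_j); the resulting 6x6 Cartan matrix is
[[2, -1, -1, 0, 0, 0], [-1, 2, 0, 0, 0, -1], [-1, 0, 2, 0, -1, 0], [0, 0, 0, 2, 0, -1], [0, 0, -1, 0, 2, 0], [0, -1, 0, -1, 0, 2]].
All simple roots have the same length, so the diagram is simply laced. The associated Dynkin diagram is a chain of 6 nodes with single edges (A_6), so the type is A_6 (the algebra sl(7)).

A_6 (sl(7))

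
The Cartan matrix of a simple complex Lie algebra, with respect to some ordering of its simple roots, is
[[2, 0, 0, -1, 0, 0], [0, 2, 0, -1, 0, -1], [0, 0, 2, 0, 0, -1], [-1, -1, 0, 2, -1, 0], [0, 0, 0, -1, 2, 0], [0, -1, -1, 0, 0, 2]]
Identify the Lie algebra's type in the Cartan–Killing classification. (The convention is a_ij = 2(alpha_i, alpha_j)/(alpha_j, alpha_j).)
type D_6

The matrix has rank 6 with 2's on the diagonal. Reading the off-diagonal entries as Dynkin edges (a single edge where a_ij = a_ji = -1; a double or triple edge where a_ij * a_ji = 2 or 3), the diagram is a chain of 4 nodes with a fork of two nodes at one end (D_6). One simple-root ordering that puts it in standard form is (alpha_3, alpha_6, alpha_2, alpha_4, alpha_5, alpha_1). So the algebra is type D_6, i.e. so(12).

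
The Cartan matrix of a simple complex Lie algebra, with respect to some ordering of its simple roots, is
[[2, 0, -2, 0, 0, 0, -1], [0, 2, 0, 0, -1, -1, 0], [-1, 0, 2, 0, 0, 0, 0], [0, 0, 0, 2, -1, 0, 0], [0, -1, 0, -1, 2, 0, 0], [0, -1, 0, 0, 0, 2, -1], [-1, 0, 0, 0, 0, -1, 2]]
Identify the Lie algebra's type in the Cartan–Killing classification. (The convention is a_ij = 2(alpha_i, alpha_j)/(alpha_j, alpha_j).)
The matrix has rank 7 with 2's on the diagonal. Reading the off-diagonal entries as Dynkin edges (a single edge where a_ij = a_ji = -1; a double or triple edge where a_ij * a_ji = 2 or 3), the diagram is a chain of 7 nodes with a double edge at one end; the terminal node there is the unique short simple root (B_7). One simple-root ordering that puts it in standard form is (alpha_4, alpha_5, alpha_2, alpha_6, alpha_7, alpha_1, alpha_3). So the algebra is type B_7, i.e. so(15).

B7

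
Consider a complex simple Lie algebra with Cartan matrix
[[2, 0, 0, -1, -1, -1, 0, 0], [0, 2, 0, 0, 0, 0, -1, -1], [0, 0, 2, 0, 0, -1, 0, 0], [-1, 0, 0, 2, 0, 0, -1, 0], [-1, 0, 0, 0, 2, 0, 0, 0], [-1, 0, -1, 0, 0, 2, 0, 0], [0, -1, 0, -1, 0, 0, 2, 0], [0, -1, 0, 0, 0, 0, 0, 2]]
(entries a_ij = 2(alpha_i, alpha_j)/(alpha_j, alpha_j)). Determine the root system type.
The matrix has rank 8 with 2's on the diagonal. Reading the off-diagonal entries as Dynkin edges (a single edge where a_ij = a_ji = -1; a double or triple edge where a_ij * a_ji = 2 or 3), the diagram is a chain of 7 nodes with one extra node attached to the third node from one end (E_8). One simple-root ordering that puts it in standard form is (alpha_3, alpha_5, alpha_6, alpha_1, alpha_4, alpha_7, alpha_2, alpha_8). So the algebra is type E_8.

E_8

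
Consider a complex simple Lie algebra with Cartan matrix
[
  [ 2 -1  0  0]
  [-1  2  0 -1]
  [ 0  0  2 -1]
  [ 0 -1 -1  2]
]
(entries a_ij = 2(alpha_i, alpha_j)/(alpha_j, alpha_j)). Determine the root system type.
The matrix has rank 4 with 2's on the diagonal. Reading the off-diagonal entries as Dynkin edges (a single edge where a_ij = a_ji = -1; a double or triple edge where a_ij * a_ji = 2 or 3), the diagram is a chain of 4 nodes with single edges (A_4). One simple-root ordering that puts it in standard form is (alpha_3, alpha_4, alpha_2, alpha_1). So the algebra is type A_4, i.e. sl(5).

A_4 (sl(5))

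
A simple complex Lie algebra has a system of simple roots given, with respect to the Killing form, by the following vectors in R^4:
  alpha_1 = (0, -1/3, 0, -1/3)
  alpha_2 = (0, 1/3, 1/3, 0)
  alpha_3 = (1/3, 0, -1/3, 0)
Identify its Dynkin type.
type A_3

Compute the Cartan integers a_ij = 2(alpha_i, alpha_j)/(alpha_j, alpha_j); the resulting 3x3 Cartan matrix is
[[2, -1, 0], [-1, 2, -1], [0, -1, 2]].
All simple roots have the same length, so the diagram is simply laced. The associated Dynkin diagram is a chain of 3 nodes with single edges (A_3), so the type is A_3 (the algebra sl(4)).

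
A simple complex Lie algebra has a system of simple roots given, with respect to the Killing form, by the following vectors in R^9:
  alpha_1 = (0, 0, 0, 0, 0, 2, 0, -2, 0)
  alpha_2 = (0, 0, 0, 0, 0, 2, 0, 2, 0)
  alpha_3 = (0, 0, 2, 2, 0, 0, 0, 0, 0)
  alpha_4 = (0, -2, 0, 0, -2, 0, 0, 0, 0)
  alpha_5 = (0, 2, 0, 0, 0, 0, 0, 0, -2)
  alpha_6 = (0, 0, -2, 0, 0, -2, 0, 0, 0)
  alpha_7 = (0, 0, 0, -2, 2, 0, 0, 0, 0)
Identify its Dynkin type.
Compute the Cartan integers a_ij = 2(alpha_i, alpha_j)/(alpha_j, alpha_j); the resulting 7x7 Cartan matrix is
[[2, 0, 0, 0, 0, -1, 0], [0, 2, 0, 0, 0, -1, 0], [0, 0, 2, 0, 0, -1, -1], [0, 0, 0, 2, -1, 0, -1], [0, 0, 0, -1, 2, 0, 0], [-1, -1, -1, 0, 0, 2, 0], [0, 0, -1, -1, 0, 0, 2]].
All simple roots have the same length, so the diagram is simply laced. The associated Dynkin diagram is a chain of 5 nodes with a fork of two nodes at one end (D_7), so the type is D_7 (the algebra so(14)).

type D_7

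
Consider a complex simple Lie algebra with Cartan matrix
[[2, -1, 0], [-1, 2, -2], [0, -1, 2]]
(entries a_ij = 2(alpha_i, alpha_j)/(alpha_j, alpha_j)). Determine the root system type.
B_3

The matrix has rank 3 with 2's on the diagonal. Reading the off-diagonal entries as Dynkin edges (a single edge where a_ij = a_ji = -1; a double or triple edge where a_ij * a_ji = 2 or 3), the diagram is a chain of 3 nodes with a double edge at one end; the terminal node there is the unique short simple root (B_3). One simple-root ordering that puts it in standard form is (alpha_1, alpha_2, alpha_3). So the algebra is type B_3, i.e. so(7).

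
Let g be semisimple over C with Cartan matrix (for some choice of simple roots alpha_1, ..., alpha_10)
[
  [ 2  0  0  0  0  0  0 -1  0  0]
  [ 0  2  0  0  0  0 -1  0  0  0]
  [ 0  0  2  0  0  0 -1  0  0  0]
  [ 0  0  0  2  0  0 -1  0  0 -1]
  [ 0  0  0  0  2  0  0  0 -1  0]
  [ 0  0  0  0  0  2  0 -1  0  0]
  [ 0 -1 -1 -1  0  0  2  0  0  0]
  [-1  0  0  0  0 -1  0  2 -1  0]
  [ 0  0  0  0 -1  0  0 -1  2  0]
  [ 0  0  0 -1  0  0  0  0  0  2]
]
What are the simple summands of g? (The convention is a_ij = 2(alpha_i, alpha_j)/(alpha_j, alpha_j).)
D_5 + D_5

The diagram associated to this matrix has two connected components: the simple roots {alpha_1, alpha_5, alpha_6, alpha_8, alpha_9} form a chain of 3 nodes with a fork of two nodes at one end (D_5), and {alpha_2, alpha_3, alpha_4, alpha_7, alpha_10} form a chain of 3 nodes with a fork of two nodes at one end (D_5). A semisimple Lie algebra decomposes uniquely as the direct sum of simple ideals, one per connected component of its Dynkin diagram, so g ≅ D_5 ⊕ D_5 (dimension 45 + 45 = 90).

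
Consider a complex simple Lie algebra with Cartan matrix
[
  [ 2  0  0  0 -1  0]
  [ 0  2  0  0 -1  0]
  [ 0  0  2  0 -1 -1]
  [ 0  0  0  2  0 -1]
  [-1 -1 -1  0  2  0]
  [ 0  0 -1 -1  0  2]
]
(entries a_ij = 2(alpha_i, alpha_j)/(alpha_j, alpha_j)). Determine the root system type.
The matrix has rank 6 with 2's on the diagonal. Reading the off-diagonal entries as Dynkin edges (a single edge where a_ij = a_ji = -1; a double or triple edge where a_ij * a_ji = 2 or 3), the diagram is a chain of 4 nodes with a fork of two nodes at one end (D_6). One simple-root ordering that puts it in standard form is (alpha_4, alpha_6, alpha_3, alpha_5, alpha_1, alpha_2). So the algebra is type D_6, i.e. so(12).

type D_6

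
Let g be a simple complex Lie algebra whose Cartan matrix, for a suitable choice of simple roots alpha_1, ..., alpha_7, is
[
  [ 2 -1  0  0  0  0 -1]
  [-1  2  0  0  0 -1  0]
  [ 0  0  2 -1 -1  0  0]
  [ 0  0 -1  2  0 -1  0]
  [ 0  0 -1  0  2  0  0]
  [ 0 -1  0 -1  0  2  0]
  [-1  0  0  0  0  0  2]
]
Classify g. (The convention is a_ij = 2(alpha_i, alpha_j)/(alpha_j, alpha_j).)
The matrix has rank 7 with 2's on the diagonal. Reading the off-diagonal entries as Dynkin edges (a single edge where a_ij = a_ji = -1; a double or triple edge where a_ij * a_ji = 2 or 3), the diagram is a chain of 7 nodes with single edges (A_7). One simple-root ordering that puts it in standard form is (alpha_7, alpha_1, alpha_2, alpha_6, alpha_4, alpha_3, alpha_5). So the algebra is type A_7, i.e. sl(8).

type A_7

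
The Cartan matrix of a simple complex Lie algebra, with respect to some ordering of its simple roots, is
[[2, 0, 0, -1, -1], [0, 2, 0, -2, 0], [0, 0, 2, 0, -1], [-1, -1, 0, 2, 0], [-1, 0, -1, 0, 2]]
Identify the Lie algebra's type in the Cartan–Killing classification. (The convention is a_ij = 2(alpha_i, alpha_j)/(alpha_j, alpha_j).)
C_5 (sp(10))

The matrix has rank 5 with 2's on the diagonal. Reading the off-diagonal entries as Dynkin edges (a single edge where a_ij = a_ji = -1; a double or triple edge where a_ij * a_ji = 2 or 3), the diagram is a chain of 5 nodes with a double edge at one end; the terminal node there is the unique long simple root (C_5). One simple-root ordering that puts it in standard form is (alpha_3, alpha_5, alpha_1, alpha_4, alpha_2). So the algebra is type C_5, i.e. sp(10).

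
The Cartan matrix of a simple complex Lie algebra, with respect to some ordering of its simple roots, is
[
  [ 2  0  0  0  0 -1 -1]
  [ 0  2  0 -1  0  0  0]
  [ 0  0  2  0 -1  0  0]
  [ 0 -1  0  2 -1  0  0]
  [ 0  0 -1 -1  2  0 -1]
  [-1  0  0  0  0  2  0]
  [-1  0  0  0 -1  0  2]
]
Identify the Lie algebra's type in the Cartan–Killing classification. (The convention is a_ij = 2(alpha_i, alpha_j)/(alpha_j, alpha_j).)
type E_7

The matrix has rank 7 with 2's on the diagonal. Reading the off-diagonal entries as Dynkin edges (a single edge where a_ij = a_ji = -1; a double or triple edge where a_ij * a_ji = 2 or 3), the diagram is a chain of 6 nodes with one extra node attached to the third node from one end (E_7). One simple-root ordering that puts it in standard form is (alpha_2, alpha_3, alpha_4, alpha_5, alpha_7, alpha_1, alpha_6). So the algebra is type E_7.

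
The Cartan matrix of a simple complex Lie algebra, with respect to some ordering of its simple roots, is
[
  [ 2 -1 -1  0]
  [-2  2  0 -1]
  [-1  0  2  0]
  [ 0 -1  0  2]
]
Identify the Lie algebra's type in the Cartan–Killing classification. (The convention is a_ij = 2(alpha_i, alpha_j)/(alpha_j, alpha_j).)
The matrix has rank 4 with 2's on the diagonal. Reading the off-diagonal entries as Dynkin edges (a single edge where a_ij = a_ji = -1; a double or triple edge where a_ij * a_ji = 2 or 3), the diagram is a chain of 4 nodes with a double edge between the middle two (F_4). One simple-root ordering that puts it in standard form is (alpha_4, alpha_2, alpha_1, alpha_3). So the algebra is type F_4.

F_4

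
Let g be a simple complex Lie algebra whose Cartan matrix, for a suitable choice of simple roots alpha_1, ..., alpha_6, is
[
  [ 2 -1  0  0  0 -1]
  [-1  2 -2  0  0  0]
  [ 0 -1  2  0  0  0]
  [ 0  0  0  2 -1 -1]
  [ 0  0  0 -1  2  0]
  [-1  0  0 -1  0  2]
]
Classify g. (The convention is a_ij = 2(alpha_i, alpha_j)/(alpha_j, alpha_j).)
B_6 (so(13))

The matrix has rank 6 with 2's on the diagonal. Reading the off-diagonal entries as Dynkin edges (a single edge where a_ij = a_ji = -1; a double or triple edge where a_ij * a_ji = 2 or 3), the diagram is a chain of 6 nodes with a double edge at one end; the terminal node there is the unique short simple root (B_6). One simple-root ordering that puts it in standard form is (alpha_5, alpha_4, alpha_6, alpha_1, alpha_2, alpha_3). So the algebra is type B_6, i.e. so(13).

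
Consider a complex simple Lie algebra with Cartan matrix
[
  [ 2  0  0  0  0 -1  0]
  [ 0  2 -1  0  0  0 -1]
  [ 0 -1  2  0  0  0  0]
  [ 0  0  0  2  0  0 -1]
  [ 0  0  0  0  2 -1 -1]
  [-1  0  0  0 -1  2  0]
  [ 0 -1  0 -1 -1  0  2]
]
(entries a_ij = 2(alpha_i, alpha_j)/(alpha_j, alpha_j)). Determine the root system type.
type E_7

The matrix has rank 7 with 2's on the diagonal. Reading the off-diagonal entries as Dynkin edges (a single edge where a_ij = a_ji = -1; a double or triple edge where a_ij * a_ji = 2 or 3), the diagram is a chain of 6 nodes with one extra node attached to the third node from one end (E_7). One simple-root ordering that puts it in standard form is (alpha_3, alpha_4, alpha_2, alpha_7, alpha_5, alpha_6, alpha_1). So the algebra is type E_7.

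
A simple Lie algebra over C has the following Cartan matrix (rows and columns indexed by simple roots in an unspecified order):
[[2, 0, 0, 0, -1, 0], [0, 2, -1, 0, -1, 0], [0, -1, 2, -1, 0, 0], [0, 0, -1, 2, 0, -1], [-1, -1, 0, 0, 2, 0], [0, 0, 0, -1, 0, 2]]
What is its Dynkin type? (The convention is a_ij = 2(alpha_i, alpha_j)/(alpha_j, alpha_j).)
A6

The matrix has rank 6 with 2's on the diagonal. Reading the off-diagonal entries as Dynkin edges (a single edge where a_ij = a_ji = -1; a double or triple edge where a_ij * a_ji = 2 or 3), the diagram is a chain of 6 nodes with single edges (A_6). One simple-root ordering that puts it in standard form is (alpha_6, alpha_4, alpha_3, alpha_2, alpha_5, alpha_1). So the algebra is type A_6, i.e. sl(7).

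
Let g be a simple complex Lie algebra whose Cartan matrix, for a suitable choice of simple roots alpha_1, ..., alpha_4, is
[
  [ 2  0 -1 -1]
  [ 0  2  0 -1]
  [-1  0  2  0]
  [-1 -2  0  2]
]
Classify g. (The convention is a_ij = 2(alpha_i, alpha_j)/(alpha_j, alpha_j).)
The matrix has rank 4 with 2's on the diagonal. Reading the off-diagonal entries as Dynkin edges (a single edge where a_ij = a_ji = -1; a double or triple edge where a_ij * a_ji = 2 or 3), the diagram is a chain of 4 nodes with a double edge at one end; the terminal node there is the unique short simple root (B_4). One simple-root ordering that puts it in standard form is (alpha_3, alpha_1, alpha_4, alpha_2). So the algebra is type B_4, i.e. so(9).

B4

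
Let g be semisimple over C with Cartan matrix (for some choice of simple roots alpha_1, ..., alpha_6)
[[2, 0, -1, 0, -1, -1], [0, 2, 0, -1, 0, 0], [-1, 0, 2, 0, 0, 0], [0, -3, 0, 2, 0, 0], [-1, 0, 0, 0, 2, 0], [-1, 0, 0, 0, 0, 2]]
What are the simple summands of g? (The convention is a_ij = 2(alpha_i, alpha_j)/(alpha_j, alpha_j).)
The diagram associated to this matrix has two connected components: the simple roots {alpha_1, alpha_3, alpha_5, alpha_6} form a chain of 2 nodes with a fork of two nodes at one end (D_4), and {alpha_2, alpha_4} form two nodes joined by a triple edge (G_2). A semisimple Lie algebra decomposes uniquely as the direct sum of simple ideals, one per connected component of its Dynkin diagram, so g ≅ D_4 ⊕ G_2 (dimension 28 + 14 = 42).

D_4 ⊕ G_2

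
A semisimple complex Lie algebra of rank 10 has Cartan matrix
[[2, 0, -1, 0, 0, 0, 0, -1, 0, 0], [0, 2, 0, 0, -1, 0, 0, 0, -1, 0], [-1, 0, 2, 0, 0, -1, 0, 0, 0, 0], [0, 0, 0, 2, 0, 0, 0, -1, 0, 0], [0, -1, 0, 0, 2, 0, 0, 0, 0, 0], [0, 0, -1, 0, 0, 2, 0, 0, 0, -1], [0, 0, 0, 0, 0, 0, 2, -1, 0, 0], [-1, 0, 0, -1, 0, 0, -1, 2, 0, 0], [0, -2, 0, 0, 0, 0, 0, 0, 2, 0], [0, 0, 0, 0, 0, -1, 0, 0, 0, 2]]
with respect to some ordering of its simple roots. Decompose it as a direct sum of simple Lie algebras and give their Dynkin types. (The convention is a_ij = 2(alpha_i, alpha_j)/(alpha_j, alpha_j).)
The diagram associated to this matrix has two connected components: the simple roots {alpha_2, alpha_5, alpha_9} form a chain of 3 nodes with a double edge at one end; the terminal node there is the unique long simple root (C_3), and {alpha_1, alpha_3, alpha_4, alpha_6, alpha_7, alpha_8, alpha_10} form a chain of 5 nodes with a fork of two nodes at one end (D_7). A semisimple Lie algebra decomposes uniquely as the direct sum of simple ideals, one per connected component of its Dynkin diagram, so g ≅ C_3 ⊕ D_7 (dimension 21 + 91 = 112).

C_3 + D_7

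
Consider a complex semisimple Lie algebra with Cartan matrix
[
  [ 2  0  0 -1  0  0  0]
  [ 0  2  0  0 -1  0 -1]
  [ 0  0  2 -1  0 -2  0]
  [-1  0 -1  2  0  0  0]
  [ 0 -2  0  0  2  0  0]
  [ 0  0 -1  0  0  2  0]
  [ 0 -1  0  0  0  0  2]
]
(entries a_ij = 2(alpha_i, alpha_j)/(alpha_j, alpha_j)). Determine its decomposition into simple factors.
The diagram associated to this matrix has two connected components: the simple roots {alpha_1, alpha_3, alpha_4, alpha_6} form a chain of 4 nodes with a double edge at one end; the terminal node there is the unique short simple root (B_4), and {alpha_2, alpha_5, alpha_7} form a chain of 3 nodes with a double edge at one end; the terminal node there is the unique long simple root (C_3). A semisimple Lie algebra decomposes uniquely as the direct sum of simple ideals, one per connected component of its Dynkin diagram, so g ≅ B_4 ⊕ C_3 (dimension 36 + 21 = 57).

B4 ⊕ C3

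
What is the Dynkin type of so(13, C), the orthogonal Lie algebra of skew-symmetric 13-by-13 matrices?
B_6

This is so(13) with 13 odd, which has dimension 13(13-1)/2 = 78 and rank (13-1)/2 = 6. In the classification of classical Lie algebras, the orthogonal algebra so(2n+1) in an odd number of variables has type B_n; here n = 6, so the Dynkin diagram is a chain of 6 nodes with a double edge at one end; the terminal node there is the unique short simple root (B_6). Hence the type is B_6.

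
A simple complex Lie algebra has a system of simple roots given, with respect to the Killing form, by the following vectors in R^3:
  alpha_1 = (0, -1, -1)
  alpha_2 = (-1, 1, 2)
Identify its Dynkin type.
G_2

Compute the Cartan integers a_ij = 2(alpha_i, alpha_j)/(alpha_j, alpha_j); the resulting 2x2 Cartan matrix is
[[2, -1], [-3, 2]].
The roots have two lengths (squared-length ratio 3:1); the short ones are alpha_{1}. The associated Dynkin diagram is two nodes joined by a triple edge (G_2), so the type is G_2.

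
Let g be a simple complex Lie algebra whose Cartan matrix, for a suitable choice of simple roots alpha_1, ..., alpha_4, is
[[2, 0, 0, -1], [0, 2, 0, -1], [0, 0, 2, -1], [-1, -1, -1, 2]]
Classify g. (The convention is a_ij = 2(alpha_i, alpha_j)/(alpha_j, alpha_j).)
D_4 (so(8))

The matrix has rank 4 with 2's on the diagonal. Reading the off-diagonal entries as Dynkin edges (a single edge where a_ij = a_ji = -1; a double or triple edge where a_ij * a_ji = 2 or 3), the diagram is a chain of 2 nodes with a fork of two nodes at one end (D_4). One simple-root ordering that puts it in standard form is (alpha_3, alpha_4, alpha_2, alpha_1). So the algebra is type D_4, i.e. so(8).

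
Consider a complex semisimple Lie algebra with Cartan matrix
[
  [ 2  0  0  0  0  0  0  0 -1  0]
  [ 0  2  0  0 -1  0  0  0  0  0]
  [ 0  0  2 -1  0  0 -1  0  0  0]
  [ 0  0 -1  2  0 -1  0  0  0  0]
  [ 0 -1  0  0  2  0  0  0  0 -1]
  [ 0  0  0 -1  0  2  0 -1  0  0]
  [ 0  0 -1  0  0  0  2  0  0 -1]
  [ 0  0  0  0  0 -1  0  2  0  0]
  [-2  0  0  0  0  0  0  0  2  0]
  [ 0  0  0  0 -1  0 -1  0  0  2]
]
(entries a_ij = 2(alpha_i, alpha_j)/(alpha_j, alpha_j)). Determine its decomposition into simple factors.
The diagram associated to this matrix has two connected components: the simple roots {alpha_2, alpha_3, alpha_4, alpha_5, alpha_6, alpha_7, alpha_8, alpha_10} form a chain of 8 nodes with single edges (A_8), and {alpha_1, alpha_9} form a chain of 2 nodes with a double edge at one end; the terminal node there is the unique short simple root (B_2). A semisimple Lie algebra decomposes uniquely as the direct sum of simple ideals, one per connected component of its Dynkin diagram, so g ≅ A_8 ⊕ B_2 (dimension 80 + 10 = 90).

A_8 (sl(9)) + B_2 (so(5))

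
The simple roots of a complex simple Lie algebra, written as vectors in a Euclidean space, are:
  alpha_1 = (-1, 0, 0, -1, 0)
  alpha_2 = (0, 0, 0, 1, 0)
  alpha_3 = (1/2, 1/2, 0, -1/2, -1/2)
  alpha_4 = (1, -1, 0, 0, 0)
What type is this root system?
F_4

Compute the Cartan integers a_ij = 2(alpha_i, alpha_j)/(alpha_j, alpha_j); the resulting 4x4 Cartan matrix is
[[2, -2, 0, -1], [-1, 2, -1, 0], [0, -1, 2, 0], [-1, 0, 0, 2]].
The roots have two lengths (squared-length ratio 2:1); the short ones are alpha_{2,3}. The associated Dynkin diagram is a chain of 4 nodes with a double edge between the middle two (F_4), so the type is F_4.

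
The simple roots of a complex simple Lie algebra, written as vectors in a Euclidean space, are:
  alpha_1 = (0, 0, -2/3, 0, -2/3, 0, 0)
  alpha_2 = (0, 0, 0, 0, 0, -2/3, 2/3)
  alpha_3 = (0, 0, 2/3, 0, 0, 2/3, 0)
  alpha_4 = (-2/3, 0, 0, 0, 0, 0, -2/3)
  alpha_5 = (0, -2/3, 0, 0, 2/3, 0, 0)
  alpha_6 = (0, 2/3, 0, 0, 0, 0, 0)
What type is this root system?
B_6

Compute the Cartan integers a_ij = 2(alpha_i, alpha_j)/(alpha_j, alpha_j); the resulting 6x6 Cartan matrix is
[[2, 0, -1, 0, -1, 0], [0, 2, -1, -1, 0, 0], [-1, -1, 2, 0, 0, 0], [0, -1, 0, 2, 0, 0], [-1, 0, 0, 0, 2, -2], [0, 0, 0, 0, -1, 2]].
The roots have two lengths (squared-length ratio 2:1); the short ones are alpha_{6}. The associated Dynkin diagram is a chain of 6 nodes with a double edge at one end; the terminal node there is the unique short simple root (B_6), so the type is B_6 (the algebra so(13)).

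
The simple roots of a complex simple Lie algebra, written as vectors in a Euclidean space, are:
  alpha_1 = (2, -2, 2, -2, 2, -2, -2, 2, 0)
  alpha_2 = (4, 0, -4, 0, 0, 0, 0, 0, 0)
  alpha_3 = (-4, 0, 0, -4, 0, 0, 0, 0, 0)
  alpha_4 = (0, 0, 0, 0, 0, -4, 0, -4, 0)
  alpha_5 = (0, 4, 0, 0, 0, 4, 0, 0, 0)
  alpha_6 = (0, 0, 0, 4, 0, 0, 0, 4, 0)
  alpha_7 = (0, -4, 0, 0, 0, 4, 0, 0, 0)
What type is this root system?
Compute the Cartan integers a_ij = 2(alpha_i, alpha_j)/(alpha_j, alpha_j); the resulting 7x7 Cartan matrix is
[[2, 0, 0, 0, -1, 0, 0], [0, 2, -1, 0, 0, 0, 0], [0, -1, 2, 0, 0, -1, 0], [0, 0, 0, 2, -1, -1, -1], [-1, 0, 0, -1, 2, 0, 0], [0, 0, -1, -1, 0, 2, 0], [0, 0, 0, -1, 0, 0, 2]].
All simple roots have the same length, so the diagram is simply laced. The associated Dynkin diagram is a chain of 6 nodes with one extra node attached to the third node from one end (E_7), so the type is E_7.

E_7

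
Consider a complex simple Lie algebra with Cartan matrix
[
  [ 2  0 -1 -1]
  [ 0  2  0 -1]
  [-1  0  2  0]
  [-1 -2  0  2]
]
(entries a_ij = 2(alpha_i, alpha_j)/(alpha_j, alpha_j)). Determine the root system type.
B_4

The matrix has rank 4 with 2's on the diagonal. Reading the off-diagonal entries as Dynkin edges (a single edge where a_ij = a_ji = -1; a double or triple edge where a_ij * a_ji = 2 or 3), the diagram is a chain of 4 nodes with a double edge at one end; the terminal node there is the unique short simple root (B_4). One simple-root ordering that puts it in standard form is (alpha_3, alpha_1, alpha_4, alpha_2). So the algebra is type B_4, i.e. so(9).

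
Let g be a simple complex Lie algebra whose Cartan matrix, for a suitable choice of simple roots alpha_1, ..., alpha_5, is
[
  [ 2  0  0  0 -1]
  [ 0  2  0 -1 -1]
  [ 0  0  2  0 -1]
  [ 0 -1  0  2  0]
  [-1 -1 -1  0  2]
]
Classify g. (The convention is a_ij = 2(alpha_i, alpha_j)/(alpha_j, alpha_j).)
The matrix has rank 5 with 2's on the diagonal. Reading the off-diagonal entries as Dynkin edges (a single edge where a_ij = a_ji = -1; a double or triple edge where a_ij * a_ji = 2 or 3), the diagram is a chain of 3 nodes with a fork of two nodes at one end (D_5). One simple-root ordering that puts it in standard form is (alpha_4, alpha_2, alpha_5, alpha_3, alpha_1). So the algebra is type D_5, i.e. so(10).

D_5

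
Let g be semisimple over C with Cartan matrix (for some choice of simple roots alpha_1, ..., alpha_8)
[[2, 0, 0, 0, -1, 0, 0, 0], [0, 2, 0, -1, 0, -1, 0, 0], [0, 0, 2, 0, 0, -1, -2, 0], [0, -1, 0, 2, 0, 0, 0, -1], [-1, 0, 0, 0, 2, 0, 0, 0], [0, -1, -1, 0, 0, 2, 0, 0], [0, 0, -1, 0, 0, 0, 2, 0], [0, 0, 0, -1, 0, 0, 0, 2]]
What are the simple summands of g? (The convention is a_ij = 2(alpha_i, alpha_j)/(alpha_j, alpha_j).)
The diagram associated to this matrix has two connected components: the simple roots {alpha_1, alpha_5} form a chain of 2 nodes with single edges (A_2), and {alpha_2, alpha_3, alpha_4, alpha_6, alpha_7, alpha_8} form a chain of 6 nodes with a double edge at one end; the terminal node there is the unique short simple root (B_6). A semisimple Lie algebra decomposes uniquely as the direct sum of simple ideals, one per connected component of its Dynkin diagram, so g ≅ A_2 ⊕ B_6 (dimension 8 + 78 = 86).

A_2 (sl(3)) ⊕ B_6 (so(13))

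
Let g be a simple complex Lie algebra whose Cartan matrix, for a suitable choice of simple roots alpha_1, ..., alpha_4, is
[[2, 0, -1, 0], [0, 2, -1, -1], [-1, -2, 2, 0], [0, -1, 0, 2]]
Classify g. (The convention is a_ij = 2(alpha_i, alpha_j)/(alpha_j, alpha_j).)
F_4

The matrix has rank 4 with 2's on the diagonal. Reading the off-diagonal entries as Dynkin edges (a single edge where a_ij = a_ji = -1; a double or triple edge where a_ij * a_ji = 2 or 3), the diagram is a chain of 4 nodes with a double edge between the middle two (F_4). One simple-root ordering that puts it in standard form is (alpha_1, alpha_3, alpha_2, alpha_4). So the algebra is type F_4.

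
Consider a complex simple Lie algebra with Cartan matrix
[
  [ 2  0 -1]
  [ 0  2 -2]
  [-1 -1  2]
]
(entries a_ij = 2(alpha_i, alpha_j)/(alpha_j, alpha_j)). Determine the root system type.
C_3

The matrix has rank 3 with 2's on the diagonal. Reading the off-diagonal entries as Dynkin edges (a single edge where a_ij = a_ji = -1; a double or triple edge where a_ij * a_ji = 2 or 3), the diagram is a chain of 3 nodes with a double edge at one end; the terminal node there is the unique long simple root (C_3). One simple-root ordering that puts it in standard form is (alpha_1, alpha_3, alpha_2). So the algebra is type C_3, i.e. sp(6).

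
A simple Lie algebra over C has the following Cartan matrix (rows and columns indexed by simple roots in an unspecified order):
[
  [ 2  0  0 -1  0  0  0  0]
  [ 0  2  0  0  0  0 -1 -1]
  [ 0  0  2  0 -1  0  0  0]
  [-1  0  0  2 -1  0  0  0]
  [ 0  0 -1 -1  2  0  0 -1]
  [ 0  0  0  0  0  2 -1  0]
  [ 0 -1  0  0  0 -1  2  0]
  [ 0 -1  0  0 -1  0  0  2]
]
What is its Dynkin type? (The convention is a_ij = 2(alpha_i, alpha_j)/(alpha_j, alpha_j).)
The matrix has rank 8 with 2's on the diagonal. Reading the off-diagonal entries as Dynkin edges (a single edge where a_ij = a_ji = -1; a double or triple edge where a_ij * a_ji = 2 or 3), the diagram is a chain of 7 nodes with one extra node attached to the third node from one end (E_8). One simple-root ordering that puts it in standard form is (alpha_1, alpha_3, alpha_4, alpha_5, alpha_8, alpha_2, alpha_7, alpha_6). So the algebra is type E_8.

type E_8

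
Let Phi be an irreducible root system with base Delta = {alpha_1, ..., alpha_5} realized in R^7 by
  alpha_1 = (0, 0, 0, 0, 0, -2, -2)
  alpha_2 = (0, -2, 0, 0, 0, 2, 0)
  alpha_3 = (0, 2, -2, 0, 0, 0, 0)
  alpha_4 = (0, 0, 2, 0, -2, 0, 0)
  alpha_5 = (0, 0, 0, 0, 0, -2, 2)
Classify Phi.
Compute the Cartan integers a_ij = 2(alpha_i, alpha_j)/(alpha_j, alpha_j); the resulting 5x5 Cartan matrix is
[[2, -1, 0, 0, 0], [-1, 2, -1, 0, -1], [0, -1, 2, -1, 0], [0, 0, -1, 2, 0], [0, -1, 0, 0, 2]].
All simple roots have the same length, so the diagram is simply laced. The associated Dynkin diagram is a chain of 3 nodes with a fork of two nodes at one end (D_5), so the type is D_5 (the algebra so(10)).

D5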